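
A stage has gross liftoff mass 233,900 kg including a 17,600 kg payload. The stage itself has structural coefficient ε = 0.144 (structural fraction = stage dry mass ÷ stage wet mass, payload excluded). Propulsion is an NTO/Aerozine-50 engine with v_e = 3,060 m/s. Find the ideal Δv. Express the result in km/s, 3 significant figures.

Δv ≈ 4.80 km/s

Stage wet mass = m₀ − payload = 233,900 − 17,600 = 216,300 kg.
Stage dry mass = ε × stage wet mass = 0.144 × 216,300 = 31,147.2 kg.
Burnout mass m_f = stage dry + payload = 31,147.2 + 17,600 = 48,747.2 kg.
Rocket equation: Δv = v_e · ln(233,900/48,747.2) = 3060.0 × ln(4.798) = 3060.0 × 1.5682 ≈ 4799 m/s.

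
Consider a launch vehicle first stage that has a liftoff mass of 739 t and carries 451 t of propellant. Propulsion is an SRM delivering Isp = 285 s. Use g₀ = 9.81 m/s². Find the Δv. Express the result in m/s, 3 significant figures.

Δv ≈ 2630 m/s

v_e = Isp · g₀ = 285 × 9.81 = 2795.9 m/s.
m_f = m₀ − m_prop = 739 − 451 = 288 t.
Rocket equation: Δv = v_e · ln(m₀/m_f) = 2795.9 × ln(2.566) = 2795.9 × 0.9423 ≈ 2634.6 m/s.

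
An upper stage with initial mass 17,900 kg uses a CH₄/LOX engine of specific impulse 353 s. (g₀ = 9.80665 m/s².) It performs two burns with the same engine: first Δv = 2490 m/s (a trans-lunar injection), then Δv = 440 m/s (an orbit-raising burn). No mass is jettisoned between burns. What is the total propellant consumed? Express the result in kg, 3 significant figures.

total propellant consumed ≈ 10200 kg

v_e = Isp · g₀ = 353 × 9.80665 = 3461.7 m/s.
After the first burn: m = 17900 × exp(−2490/3461.7) = 17900 × 0.48710 = 8,719.09 kg.
After the second burn: m = 8,719.09 × exp(−440/3461.7) = 8,719.09 × 0.88064 = 7,678.38 kg.
Total propellant = m₀ − m_final = 17900 − 7,678.38 = 10,221.62 kg.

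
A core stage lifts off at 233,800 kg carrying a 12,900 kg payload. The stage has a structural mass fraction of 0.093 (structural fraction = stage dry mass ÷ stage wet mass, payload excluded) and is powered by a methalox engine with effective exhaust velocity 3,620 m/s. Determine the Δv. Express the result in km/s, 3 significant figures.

Δv ≈ 7.04 km/s

Stage wet mass = m₀ − payload = 233,800 − 12,900 = 220,900 kg.
Stage dry mass = ε × stage wet mass = 0.093 × 220,900 = 20,543.7 kg.
Burnout mass m_f = stage dry + payload = 20,543.7 + 12,900 = 33,443.7 kg.
From the ideal rocket equation, Δv = v_e · ln(233,800/33,443.7) = 3620.0 × ln(6.991) = 3620.0 × 1.9446 ≈ 7039 m/s.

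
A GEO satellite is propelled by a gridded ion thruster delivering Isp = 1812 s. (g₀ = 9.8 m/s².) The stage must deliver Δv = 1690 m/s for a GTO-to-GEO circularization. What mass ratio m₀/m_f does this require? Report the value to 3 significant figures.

mass ratio ≈ 1.10

v_e = Isp · g₀ = 1812 × 9.8 = 17757.6 m/s.
m₀/m_f = exp(Δv / v_e) = exp(1690 / 17757.6) = exp(0.0952) = 1.0998.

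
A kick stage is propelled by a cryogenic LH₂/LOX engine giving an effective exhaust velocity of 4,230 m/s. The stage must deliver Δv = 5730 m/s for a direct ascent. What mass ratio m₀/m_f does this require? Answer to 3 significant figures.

By the Tsiolkovsky rocket equation, m₀/m_f = exp(Δv / v_e) = exp(5730 / 4230.0) = exp(1.3546) = 3.8752.

mass ratio ≈ 3.88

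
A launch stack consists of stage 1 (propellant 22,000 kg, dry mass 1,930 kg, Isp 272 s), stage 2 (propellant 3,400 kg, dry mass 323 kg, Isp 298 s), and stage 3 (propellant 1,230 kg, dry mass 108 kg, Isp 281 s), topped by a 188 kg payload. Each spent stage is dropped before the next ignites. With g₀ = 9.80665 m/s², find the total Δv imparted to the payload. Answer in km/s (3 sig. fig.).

Δv ≈ 11.3 km/s

Ignition mass of stage 1 = 22,000+1,930 + 3,400+323 + 1,230+108 + 188 = 29,179 kg.
Stage 1: m₀ = 29,179 kg, m_f = 29,179 − 22,000 = 7,179 kg; Δv = 272×9.80665×ln(4.064) = 2667.4×1.4023 ≈ 3740 m/s.
Stage 2: m₀ = 5,249 kg, m_f = 5,249 − 3,400 = 1,849 kg; Δv = 298×9.80665×ln(2.839) = 2922.4×1.0434 ≈ 3049 m/s.
Stage 3: m₀ = 1,526 kg, m_f = 1,526 − 1,230 = 296 kg; Δv = 281×9.80665×ln(5.155) = 2755.7×1.6400 ≈ 4519 m/s.
Total Δv = 3740 + 3049 + 4519 = 11308 m/s.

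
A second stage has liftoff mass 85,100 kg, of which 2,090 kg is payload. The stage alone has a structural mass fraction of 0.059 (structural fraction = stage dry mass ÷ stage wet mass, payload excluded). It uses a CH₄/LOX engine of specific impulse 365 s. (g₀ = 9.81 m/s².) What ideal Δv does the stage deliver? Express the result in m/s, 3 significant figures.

Δv ≈ 8950 m/s

Stage wet mass = m₀ − payload = 85,100 − 2,090 = 83,010 kg.
Stage dry mass = ε × stage wet mass = 0.059 × 83,010 = 4,897.59 kg.
Burnout mass m_f = stage dry + payload = 4,897.59 + 2,090 = 6,987.59 kg.
v_e = Isp · g₀ = 365 × 9.81 = 3580.7 m/s.
Using Δv = v_e ln(m₀/m_f): Δv = v_e · ln(85,100/6,987.59) = 3580.7 × ln(12.18) = 3580.7 × 2.4997 ≈ 8951 m/s.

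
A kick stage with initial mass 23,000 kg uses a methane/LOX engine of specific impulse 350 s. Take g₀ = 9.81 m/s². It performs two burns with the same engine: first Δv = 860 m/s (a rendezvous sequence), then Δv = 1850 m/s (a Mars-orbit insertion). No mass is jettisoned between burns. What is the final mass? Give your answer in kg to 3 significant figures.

final mass ≈ 10400 kg

v_e = Isp · g₀ = 350 × 9.81 = 3433.5 m/s.
After the first burn: m = 23000 × exp(−860/3433.5) = 23000 × 0.77843 = 17,903.9 kg.
After the second burn: m = 17,903.9 × exp(−1850/3433.5) = 17,903.9 × 0.58344 = 10,445.9 kg.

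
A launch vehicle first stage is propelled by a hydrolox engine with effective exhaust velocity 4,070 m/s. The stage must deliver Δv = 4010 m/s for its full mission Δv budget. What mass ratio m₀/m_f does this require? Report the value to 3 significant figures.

mass ratio ≈ 2.68

From the ideal rocket equation, m₀/m_f = exp(Δv / v_e) = exp(4010 / 4070.0) = exp(0.9853) = 2.6785.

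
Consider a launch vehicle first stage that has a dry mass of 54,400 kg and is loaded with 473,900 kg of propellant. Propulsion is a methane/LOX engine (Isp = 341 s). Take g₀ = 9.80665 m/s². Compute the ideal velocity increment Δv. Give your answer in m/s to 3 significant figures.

Δv ≈ 7600 m/s

v_e = Isp · g₀ = 341 × 9.80665 = 3344.1 m/s.
m₀ = m_dry + m_prop = 54,400 + 473,900 = 528,300 kg.
From the ideal rocket equation, Δv = v_e · ln(m₀/m_f) = 3344.1 × ln(9.711) = 3344.1 × 2.2733 ≈ 7602.1 m/s.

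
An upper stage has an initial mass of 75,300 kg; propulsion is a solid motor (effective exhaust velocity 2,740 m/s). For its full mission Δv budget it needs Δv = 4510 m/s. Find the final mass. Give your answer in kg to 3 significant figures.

final mass ≈ 14500 kg

m₀/m_f = exp(Δv / v_e) = exp(4510 / 2740.0) = exp(1.6460) = 5.1861.
m_f = m₀ / 5.1861 = 75,300 / 5.1861 = 14,519.6 kg.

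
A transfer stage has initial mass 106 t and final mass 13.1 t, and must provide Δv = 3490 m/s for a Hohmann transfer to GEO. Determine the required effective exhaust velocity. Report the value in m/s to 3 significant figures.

v_e ≈ 1670 m/s

ln(m₀/m_f) = ln(106000/13100) = ln(8.092) = 2.0908.
v_e = Δv / ln(m₀/m_f) = 3490 / 2.0908 = 1669.2 m/s.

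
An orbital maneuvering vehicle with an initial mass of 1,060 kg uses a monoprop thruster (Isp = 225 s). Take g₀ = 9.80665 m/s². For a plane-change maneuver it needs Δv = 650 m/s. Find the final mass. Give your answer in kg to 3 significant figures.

final mass ≈ 790 kg

v_e = Isp · g₀ = 225 × 9.80665 = 2206.5 m/s.
Rocket equation: m₀/m_f = exp(Δv / v_e) = exp(650 / 2206.5) = exp(0.2946) = 1.3426.
m_f = m₀ / 1.3426 = 1,060 / 1.3426 = 789.513 kg.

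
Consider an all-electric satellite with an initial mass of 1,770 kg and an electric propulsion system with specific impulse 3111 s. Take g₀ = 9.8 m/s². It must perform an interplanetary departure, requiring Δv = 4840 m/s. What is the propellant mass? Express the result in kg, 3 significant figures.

propellant mass ≈ 260 kg

v_e = Isp · g₀ = 3111 × 9.8 = 30487.8 m/s.
From the ideal rocket equation, m₀/m_f = exp(Δv / v_e) = exp(4840 / 30487.8) = exp(0.1588) = 1.1720.
m_f = 1,770 / 1.1720 = 1,510.24 kg, so propellant = m₀ − m_f = 1,770 − 1,510.24 = 259.76 kg.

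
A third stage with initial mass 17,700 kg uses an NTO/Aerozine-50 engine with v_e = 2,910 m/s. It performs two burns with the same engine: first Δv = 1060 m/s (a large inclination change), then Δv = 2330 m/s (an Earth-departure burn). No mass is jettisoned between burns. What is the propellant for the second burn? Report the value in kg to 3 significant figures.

After the first burn: m = 17700 × exp(−1060/2910.0) = 17700 × 0.69471 = 12,296.4 kg.
After the second burn: m = 12,296.4 × exp(−2330/2910.0) = 12,296.4 × 0.44902 = 5,521.33 kg.
Second-burn propellant = 12,296.4 − 5,521.33 = 6,775.07 kg.

propellant for the second burn ≈ 6780 kg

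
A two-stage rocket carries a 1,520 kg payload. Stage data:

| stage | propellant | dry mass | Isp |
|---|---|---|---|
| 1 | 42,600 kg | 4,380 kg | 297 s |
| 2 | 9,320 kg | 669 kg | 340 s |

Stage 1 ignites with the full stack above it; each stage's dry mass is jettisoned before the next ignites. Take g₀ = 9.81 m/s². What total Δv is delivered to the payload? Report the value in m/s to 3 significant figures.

Ignition mass of stage 1 = 42,600+4,380 + 9,320+669 + 1,520 = 58,489 kg.
Stage 1: m₀ = 58,489 kg, m_f = 58,489 − 42,600 = 15,889 kg; Δv = 297×9.81×ln(3.681) = 2913.6×1.3032 ≈ 3797 m/s.
Stage 2: m₀ = 11,509 kg, m_f = 11,509 − 9,320 = 2,189 kg; Δv = 340×9.81×ln(5.258) = 3335.4×1.6597 ≈ 5536 m/s.
Total Δv = 3797 + 5536 = 9333 m/s.

Δv ≈ 9330 m/s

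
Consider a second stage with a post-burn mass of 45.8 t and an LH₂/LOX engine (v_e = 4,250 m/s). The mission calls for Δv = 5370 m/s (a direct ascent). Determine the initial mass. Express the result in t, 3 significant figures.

m₀/m_f = exp(Δv / v_e) = exp(5370 / 4250.0) = exp(1.2635) = 3.5379.
m₀ = m_f × 3.5379 = 45.8 × 3.5379 = 162.036 t.

initial mass ≈ 162 t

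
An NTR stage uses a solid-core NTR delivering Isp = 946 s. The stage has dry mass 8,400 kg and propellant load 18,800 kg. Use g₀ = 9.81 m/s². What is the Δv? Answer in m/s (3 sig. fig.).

v_e = Isp · g₀ = 946 × 9.81 = 9280.3 m/s.
m₀ = m_dry + m_prop = 8,400 + 18,800 = 27,200 kg.
Rocket equation: Δv = v_e · ln(m₀/m_f) = 9280.3 × ln(3.238) = 9280.3 × 1.1750 ≈ 10904.2 m/s.

Δv ≈ 10900 m/s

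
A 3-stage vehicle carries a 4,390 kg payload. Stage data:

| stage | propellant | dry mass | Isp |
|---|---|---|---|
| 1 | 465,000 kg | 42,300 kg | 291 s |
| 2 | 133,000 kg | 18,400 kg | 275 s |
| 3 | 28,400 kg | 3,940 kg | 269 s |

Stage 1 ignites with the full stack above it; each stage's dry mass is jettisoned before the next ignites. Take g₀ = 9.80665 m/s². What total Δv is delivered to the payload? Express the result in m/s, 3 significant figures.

Δv ≈ 10400 m/s

Ignition mass of stage 1 = 465,000+42,300 + 133,000+18,400 + 28,400+3,940 + 4,390 = 695,430 kg.
Stage 1: m₀ = 695,430 kg, m_f = 695,430 − 465,000 = 230,430 kg; Δv = 291×9.80665×ln(3.018) = 2853.7×1.1046 ≈ 3152 m/s.
Stage 2: m₀ = 188,130 kg, m_f = 188,130 − 133,000 = 55,130 kg; Δv = 275×9.80665×ln(3.412) = 2696.8×1.2274 ≈ 3310 m/s.
Stage 3: m₀ = 36,730 kg, m_f = 36,730 − 28,400 = 8,330 kg; Δv = 269×9.80665×ln(4.409) = 2638.0×1.4837 ≈ 3914 m/s.
Total Δv = 3152 + 3310 + 3914 = 10376 m/s.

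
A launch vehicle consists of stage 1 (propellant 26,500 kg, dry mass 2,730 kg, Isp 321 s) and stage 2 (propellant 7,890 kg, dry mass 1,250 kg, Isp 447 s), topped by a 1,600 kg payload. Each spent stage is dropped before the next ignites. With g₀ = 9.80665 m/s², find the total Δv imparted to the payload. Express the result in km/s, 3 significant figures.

Δv ≈ 9.24 km/s

Ignition mass of stage 1 = 26,500+2,730 + 7,890+1,250 + 1,600 = 39,970 kg.
Stage 1: m₀ = 39,970 kg, m_f = 39,970 − 26,500 = 13,470 kg; Δv = 321×9.80665×ln(2.967) = 3147.9×1.0877 ≈ 3424 m/s.
Stage 2: m₀ = 10,740 kg, m_f = 10,740 − 7,890 = 2,850 kg; Δv = 447×9.80665×ln(3.768) = 4383.6×1.3267 ≈ 5815 m/s.
Total Δv = 3424 + 5815 = 9239 m/s.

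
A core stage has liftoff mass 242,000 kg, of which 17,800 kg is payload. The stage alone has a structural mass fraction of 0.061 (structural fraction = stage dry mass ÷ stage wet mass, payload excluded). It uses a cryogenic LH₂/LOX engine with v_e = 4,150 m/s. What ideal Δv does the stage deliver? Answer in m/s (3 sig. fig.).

Stage wet mass = m₀ − payload = 242,000 − 17,800 = 224,200 kg.
Stage dry mass = ε × stage wet mass = 0.061 × 224,200 = 13,676.2 kg.
Burnout mass m_f = stage dry + payload = 13,676.2 + 17,800 = 31,476.2 kg.
Using Δv = v_e ln(m₀/m_f): Δv = v_e · ln(242,000/31,476.2) = 4150.0 × ln(7.688) = 4150.0 × 2.0397 ≈ 8465 m/s.

Δv ≈ 8460 m/s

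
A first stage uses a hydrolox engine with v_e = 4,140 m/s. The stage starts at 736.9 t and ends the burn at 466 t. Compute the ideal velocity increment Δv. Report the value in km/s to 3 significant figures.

Δv ≈ 1.90 km/s

From the ideal rocket equation, Δv = v_e · ln(m₀/m_f) = 4140.0 × ln(1.581) = 4140.0 × 0.4583 ≈ 1897.2 m/s.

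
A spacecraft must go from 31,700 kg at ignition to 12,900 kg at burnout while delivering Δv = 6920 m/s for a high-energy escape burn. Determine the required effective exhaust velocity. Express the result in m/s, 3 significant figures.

ln(m₀/m_f) = ln(31700/12900) = ln(2.457) = 0.8991.
Rocket equation: v_e = Δv / ln(m₀/m_f) = 6920 / 0.8991 = 7696.7 m/s.

v_e ≈ 7700 m/s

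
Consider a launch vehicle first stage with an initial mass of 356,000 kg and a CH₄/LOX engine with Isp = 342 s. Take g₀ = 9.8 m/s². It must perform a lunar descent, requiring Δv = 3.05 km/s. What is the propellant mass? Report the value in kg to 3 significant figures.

v_e = Isp · g₀ = 342 × 9.8 = 3351.6 m/s.
m₀/m_f = exp(Δv / v_e) = exp(3050 / 3351.6) = exp(0.9100) = 2.4844.
m_f = 356,000 / 2.4844 = 143,294 kg, so propellant = m₀ − m_f = 356,000 − 143,294 = 212,706 kg.

propellant mass ≈ 213000 kg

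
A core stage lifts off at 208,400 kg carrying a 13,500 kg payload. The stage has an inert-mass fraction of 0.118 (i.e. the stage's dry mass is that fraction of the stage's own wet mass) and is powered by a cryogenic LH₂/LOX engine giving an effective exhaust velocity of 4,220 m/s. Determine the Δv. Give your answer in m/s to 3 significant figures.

Stage wet mass = m₀ − payload = 208,400 − 13,500 = 194,900 kg.
Stage dry mass = ε × stage wet mass = 0.118 × 194,900 = 22,998.2 kg.
Burnout mass m_f = stage dry + payload = 22,998.2 + 13,500 = 36,498.2 kg.
Rocket equation: Δv = v_e · ln(208,400/36,498.2) = 4220.0 × ln(5.71) = 4220.0 × 1.7422 ≈ 7352 m/s.

Δv ≈ 7350 m/s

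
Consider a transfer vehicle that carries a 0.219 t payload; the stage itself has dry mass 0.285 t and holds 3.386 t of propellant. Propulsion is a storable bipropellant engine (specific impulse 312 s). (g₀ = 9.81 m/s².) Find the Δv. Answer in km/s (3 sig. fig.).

v_e = Isp · g₀ = 312 × 9.81 = 3060.7 m/s.
m₀ = payload + dry + propellant = 0.219 + 0.285 + 3.386 = 3.89 t.
m_f = payload + dry = 0.219 + 0.285 = 0.504 t.
Δv = v_e · ln(m₀/m_f) = 3060.7 × ln(7.718) = 3060.7 × 2.0436 ≈ 6254.9 m/s.

Δv ≈ 6.25 km/s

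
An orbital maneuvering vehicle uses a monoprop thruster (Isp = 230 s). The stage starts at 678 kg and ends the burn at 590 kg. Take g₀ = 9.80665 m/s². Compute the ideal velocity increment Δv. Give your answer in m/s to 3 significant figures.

v_e = Isp · g₀ = 230 × 9.80665 = 2255.5 m/s.
Δv = v_e · ln(m₀/m_f) = 2255.5 × ln(1.149) = 2255.5 × 0.1390 ≈ 313.6 m/s.

Δv ≈ 314 m/s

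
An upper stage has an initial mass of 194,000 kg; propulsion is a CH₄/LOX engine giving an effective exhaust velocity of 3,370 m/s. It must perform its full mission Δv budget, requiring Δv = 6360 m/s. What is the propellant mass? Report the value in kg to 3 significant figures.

m₀/m_f = exp(Δv / v_e) = exp(6360 / 3370.0) = exp(1.8872) = 6.6011.
m_f = 194,000 / 6.6011 = 29,389 kg, so propellant = m₀ − m_f = 194,000 − 29,389 = 164,611 kg.

propellant mass ≈ 165000 kg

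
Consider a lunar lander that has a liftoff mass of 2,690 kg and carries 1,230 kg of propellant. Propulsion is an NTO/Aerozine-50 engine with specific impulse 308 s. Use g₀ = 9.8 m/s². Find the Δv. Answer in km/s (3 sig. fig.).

Δv ≈ 1.84 km/s

v_e = Isp · g₀ = 308 × 9.8 = 3018.4 m/s.
m_f = m₀ − m_prop = 2,690 − 1,230 = 1,460 kg.
By the Tsiolkovsky rocket equation, Δv = v_e · ln(m₀/m_f) = 3018.4 × ln(1.842) = 3018.4 × 0.6111 ≈ 1844.6 m/s.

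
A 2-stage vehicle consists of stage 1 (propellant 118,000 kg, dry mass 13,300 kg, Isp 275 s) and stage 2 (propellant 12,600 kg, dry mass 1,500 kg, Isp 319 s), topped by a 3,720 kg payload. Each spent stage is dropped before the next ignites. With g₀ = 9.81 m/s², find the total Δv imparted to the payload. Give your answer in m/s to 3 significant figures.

Δv ≈ 8070 m/s

Ignition mass of stage 1 = 118,000+13,300 + 12,600+1,500 + 3,720 = 149,120 kg.
Stage 1: m₀ = 149,120 kg, m_f = 149,120 − 118,000 = 31,120 kg; Δv = 275×9.81×ln(4.792) = 2697.8×1.5669 ≈ 4227 m/s.
Stage 2: m₀ = 17,820 kg, m_f = 17,820 − 12,600 = 5,220 kg; Δv = 319×9.81×ln(3.414) = 3129.4×1.2278 ≈ 3842 m/s.
Total Δv = 4227 + 3842 = 8069 m/s.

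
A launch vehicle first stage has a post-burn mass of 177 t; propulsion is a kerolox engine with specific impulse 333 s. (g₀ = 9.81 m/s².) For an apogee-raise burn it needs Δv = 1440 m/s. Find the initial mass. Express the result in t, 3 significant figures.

v_e = Isp · g₀ = 333 × 9.81 = 3266.7 m/s.
Rocket equation: m₀/m_f = exp(Δv / v_e) = exp(1440 / 3266.7) = exp(0.4408) = 1.5540.
m₀ = m_f × 1.5540 = 177 × 1.5540 = 275.058 t.

initial mass ≈ 275 t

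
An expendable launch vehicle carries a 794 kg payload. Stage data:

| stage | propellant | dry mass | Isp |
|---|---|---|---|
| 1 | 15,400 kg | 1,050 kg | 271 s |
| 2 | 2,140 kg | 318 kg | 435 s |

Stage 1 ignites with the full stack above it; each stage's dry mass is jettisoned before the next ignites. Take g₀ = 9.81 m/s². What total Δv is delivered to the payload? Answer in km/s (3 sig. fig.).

Ignition mass of stage 1 = 15,400+1,050 + 2,140+318 + 794 = 19,702 kg.
Stage 1: m₀ = 19,702 kg, m_f = 19,702 − 15,400 = 4,302 kg; Δv = 271×9.81×ln(4.58) = 2658.5×1.5216 ≈ 4045 m/s.
Stage 2: m₀ = 3,252 kg, m_f = 3,252 − 2,140 = 1,112 kg; Δv = 435×9.81×ln(2.924) = 4267.4×1.0731 ≈ 4579 m/s.
Total Δv = 4045 + 4579 = 8624 m/s.

Δv ≈ 8.62 km/s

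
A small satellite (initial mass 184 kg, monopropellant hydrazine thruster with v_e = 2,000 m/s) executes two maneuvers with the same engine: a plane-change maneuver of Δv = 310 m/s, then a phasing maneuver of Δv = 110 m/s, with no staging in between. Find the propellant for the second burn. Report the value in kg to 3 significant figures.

After the first burn: m = 184 × exp(−310/2000.0) = 184 × 0.85642 = 157.581 kg.
After the second burn: m = 157.581 × exp(−110/2000.0) = 157.581 × 0.94649 = 149.149 kg.
Second-burn propellant = 157.581 − 149.149 = 8.432 kg.

propellant for the second burn ≈ 8.43 kg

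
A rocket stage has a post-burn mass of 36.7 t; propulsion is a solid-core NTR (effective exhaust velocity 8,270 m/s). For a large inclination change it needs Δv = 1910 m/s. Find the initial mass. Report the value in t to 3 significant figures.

initial mass ≈ 46.2 t

m₀/m_f = exp(Δv / v_e) = exp(1910 / 8270.0) = exp(0.2310) = 1.2598.
m₀ = m_f × 1.2598 = 36.7 × 1.2598 = 46.2347 t.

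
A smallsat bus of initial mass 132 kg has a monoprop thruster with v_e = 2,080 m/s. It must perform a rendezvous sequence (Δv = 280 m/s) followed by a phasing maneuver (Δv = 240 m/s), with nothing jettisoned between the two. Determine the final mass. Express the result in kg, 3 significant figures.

After the first burn: m = 132 × exp(−280/2080.0) = 132 × 0.87405 = 115.375 kg.
After the second burn: m = 115.375 × exp(−240/2080.0) = 115.375 × 0.89102 = 102.801 kg.

final mass ≈ 103 kg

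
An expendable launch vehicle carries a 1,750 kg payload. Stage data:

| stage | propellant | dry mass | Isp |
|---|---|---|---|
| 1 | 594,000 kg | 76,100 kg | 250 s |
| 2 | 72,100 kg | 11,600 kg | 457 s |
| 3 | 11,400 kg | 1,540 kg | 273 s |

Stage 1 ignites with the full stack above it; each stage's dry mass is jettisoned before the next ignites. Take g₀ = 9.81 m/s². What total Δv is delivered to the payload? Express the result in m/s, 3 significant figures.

Δv ≈ 13600 m/s

Ignition mass of stage 1 = 594,000+76,100 + 72,100+11,600 + 11,400+1,540 + 1,750 = 768,490 kg.
Stage 1: m₀ = 768,490 kg, m_f = 768,490 − 594,000 = 174,490 kg; Δv = 250×9.81×ln(4.404) = 2452.5×1.4826 ≈ 3636 m/s.
Stage 2: m₀ = 98,390 kg, m_f = 98,390 − 72,100 = 26,290 kg; Δv = 457×9.81×ln(3.742) = 4483.2×1.3198 ≈ 5917 m/s.
Stage 3: m₀ = 14,690 kg, m_f = 14,690 − 11,400 = 3,290 kg; Δv = 273×9.81×ln(4.465) = 2678.1×1.4963 ≈ 4007 m/s.
Total Δv = 3636 + 5917 + 4007 = 13560 m/s.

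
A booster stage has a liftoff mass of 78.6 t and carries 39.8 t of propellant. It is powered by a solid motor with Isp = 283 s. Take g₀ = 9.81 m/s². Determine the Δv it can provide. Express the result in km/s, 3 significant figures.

Δv ≈ 1.96 km/s

v_e = Isp · g₀ = 283 × 9.81 = 2776.2 m/s.
m_f = m₀ − m_prop = 78.6 − 39.8 = 38.8 t.
By the Tsiolkovsky rocket equation, Δv = v_e · ln(m₀/m_f) = 2776.2 × ln(2.026) = 2776.2 × 0.7060 ≈ 1959.9 m/s.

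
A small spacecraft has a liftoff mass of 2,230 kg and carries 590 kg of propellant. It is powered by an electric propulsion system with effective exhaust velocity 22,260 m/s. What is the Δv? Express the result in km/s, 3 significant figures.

m_f = m₀ − m_prop = 2,230 − 590 = 1,640 kg.
From the ideal rocket equation, Δv = v_e · ln(m₀/m_f) = 22260.0 × ln(1.36) = 22260.0 × 0.3073 ≈ 6840.6 m/s.

Δv ≈ 6.84 km/s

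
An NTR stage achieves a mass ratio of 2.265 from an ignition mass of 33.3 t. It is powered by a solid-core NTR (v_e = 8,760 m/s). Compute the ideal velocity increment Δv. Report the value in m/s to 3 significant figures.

Rocket equation: Δv = v_e · ln(2.265) = 8760.0 × 0.8176 ≈ 7162.0 m/s.

Δv ≈ 7160 m/s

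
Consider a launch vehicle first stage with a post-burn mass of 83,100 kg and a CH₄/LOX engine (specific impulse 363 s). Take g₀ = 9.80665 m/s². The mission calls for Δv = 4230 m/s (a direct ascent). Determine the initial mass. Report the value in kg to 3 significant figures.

initial mass ≈ 273000 kg

v_e = Isp · g₀ = 363 × 9.80665 = 3559.8 m/s.
Using Δv = v_e ln(m₀/m_f): m₀/m_f = exp(Δv / v_e) = exp(4230 / 3559.8) = exp(1.1883) = 3.2814.
m₀ = m_f × 3.2814 = 83,100 × 3.2814 = 272,684 kg.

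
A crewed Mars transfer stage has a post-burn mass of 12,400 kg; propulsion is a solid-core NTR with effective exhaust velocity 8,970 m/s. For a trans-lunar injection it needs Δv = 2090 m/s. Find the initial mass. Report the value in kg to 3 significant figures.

Rocket equation: m₀/m_f = exp(Δv / v_e) = exp(2090 / 8970.0) = exp(0.2330) = 1.2624.
m₀ = m_f × 1.2624 = 12,400 × 1.2624 = 15,653.8 kg.

initial mass ≈ 15700 kg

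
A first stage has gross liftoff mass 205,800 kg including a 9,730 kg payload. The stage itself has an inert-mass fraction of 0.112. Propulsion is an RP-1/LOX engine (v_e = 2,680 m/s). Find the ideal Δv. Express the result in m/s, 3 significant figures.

Δv ≈ 5010 m/s

Stage wet mass = m₀ − payload = 205,800 − 9,730 = 196,070 kg.
Stage dry mass = ε × stage wet mass = 0.112 × 196,070 = 21,959.8 kg.
Burnout mass m_f = stage dry + payload = 21,959.8 + 9,730 = 31,689.8 kg.
Δv = v_e · ln(205,800/31,689.8) = 2680.0 × ln(6.494) = 2680.0 × 1.8709 ≈ 5014 m/s.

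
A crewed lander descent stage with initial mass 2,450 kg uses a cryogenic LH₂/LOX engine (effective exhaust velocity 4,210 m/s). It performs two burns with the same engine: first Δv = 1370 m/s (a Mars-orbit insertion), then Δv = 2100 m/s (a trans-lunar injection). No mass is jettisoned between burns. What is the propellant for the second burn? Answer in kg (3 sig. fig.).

After the first burn: m = 2450 × exp(−1370/4210.0) = 2450 × 0.72223 = 1,769.46 kg.
After the second burn: m = 1,769.46 × exp(−2100/4210.0) = 1,769.46 × 0.60725 = 1,074.5 kg.
Second-burn propellant = 1,769.46 − 1,074.5 = 694.96 kg.

propellant for the second burn ≈ 695 kg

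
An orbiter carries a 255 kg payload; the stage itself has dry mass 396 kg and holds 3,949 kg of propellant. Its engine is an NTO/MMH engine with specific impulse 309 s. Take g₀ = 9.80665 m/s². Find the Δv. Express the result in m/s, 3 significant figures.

v_e = Isp · g₀ = 309 × 9.80665 = 3030.3 m/s.
m₀ = payload + dry + propellant = 255 + 396 + 3,949 = 4,600 kg.
m_f = payload + dry = 255 + 396 = 651 kg.
Δv = v_e · ln(m₀/m_f) = 3030.3 × ln(7.066) = 3030.3 × 1.9553 ≈ 5925.1 m/s.

Δv ≈ 5930 m/s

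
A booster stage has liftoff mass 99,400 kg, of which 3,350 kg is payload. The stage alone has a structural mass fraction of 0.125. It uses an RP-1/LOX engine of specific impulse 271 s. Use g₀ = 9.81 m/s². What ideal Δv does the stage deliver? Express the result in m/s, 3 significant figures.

Δv ≈ 4970 m/s

Stage wet mass = m₀ − payload = 99,400 − 3,350 = 96,050 kg.
Stage dry mass = ε × stage wet mass = 0.125 × 96,050 = 12,006.3 kg.
Burnout mass m_f = stage dry + payload = 12,006.3 + 3,350 = 15,356.3 kg.
v_e = Isp · g₀ = 271 × 9.81 = 2658.5 m/s.
Δv = v_e · ln(99,400/15,356.3) = 2658.5 × ln(6.473) = 2658.5 × 1.8676 ≈ 4965 m/s.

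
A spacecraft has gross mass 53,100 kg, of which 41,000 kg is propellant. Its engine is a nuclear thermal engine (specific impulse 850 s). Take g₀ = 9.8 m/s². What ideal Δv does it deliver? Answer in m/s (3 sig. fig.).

v_e = Isp · g₀ = 850 × 9.8 = 8330.0 m/s.
m_f = m₀ − m_prop = 53,100 − 41,000 = 12,100 kg.
Rocket equation: Δv = v_e · ln(m₀/m_f) = 8330.0 × ln(4.388) = 8330.0 × 1.4790 ≈ 12319.8 m/s.

Δv ≈ 12300 m/s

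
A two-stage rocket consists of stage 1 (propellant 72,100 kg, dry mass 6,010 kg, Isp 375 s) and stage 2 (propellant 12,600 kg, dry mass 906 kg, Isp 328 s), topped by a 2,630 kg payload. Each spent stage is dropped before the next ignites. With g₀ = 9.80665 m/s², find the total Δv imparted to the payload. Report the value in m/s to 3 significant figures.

Δv ≈ 10200 m/s

Ignition mass of stage 1 = 72,100+6,010 + 12,600+906 + 2,630 = 94,246 kg.
Stage 1: m₀ = 94,246 kg, m_f = 94,246 − 72,100 = 22,146 kg; Δv = 375×9.80665×ln(4.256) = 3677.5×1.4483 ≈ 5326 m/s.
Stage 2: m₀ = 16,136 kg, m_f = 16,136 − 12,600 = 3,536 kg; Δv = 328×9.80665×ln(4.563) = 3216.6×1.5181 ≈ 4883 m/s.
Total Δv = 5326 + 4883 = 10209 m/s.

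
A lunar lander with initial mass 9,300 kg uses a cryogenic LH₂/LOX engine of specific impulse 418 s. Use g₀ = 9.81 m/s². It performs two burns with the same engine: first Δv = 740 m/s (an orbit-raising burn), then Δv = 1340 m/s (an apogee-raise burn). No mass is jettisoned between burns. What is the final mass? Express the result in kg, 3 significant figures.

final mass ≈ 5600 kg

v_e = Isp · g₀ = 418 × 9.81 = 4100.6 m/s.
After the first burn: m = 9300 × exp(−740/4100.6) = 9300 × 0.83488 = 7,764.38 kg.
After the second burn: m = 7,764.38 × exp(−1340/4100.6) = 7,764.38 × 0.72124 = 5,599.98 kg.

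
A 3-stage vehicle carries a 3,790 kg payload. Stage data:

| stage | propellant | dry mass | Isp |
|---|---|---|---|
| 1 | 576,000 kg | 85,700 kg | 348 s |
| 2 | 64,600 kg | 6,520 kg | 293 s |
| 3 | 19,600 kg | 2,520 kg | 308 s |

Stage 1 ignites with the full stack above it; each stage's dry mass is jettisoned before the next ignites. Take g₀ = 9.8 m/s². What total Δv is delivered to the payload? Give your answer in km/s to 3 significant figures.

Δv ≈ 12.3 km/s

Ignition mass of stage 1 = 576,000+85,700 + 64,600+6,520 + 19,600+2,520 + 3,790 = 758,730 kg.
Stage 1: m₀ = 758,730 kg, m_f = 758,730 − 576,000 = 182,730 kg; Δv = 348×9.8×ln(4.152) = 3410.4×1.4236 ≈ 4855 m/s.
Stage 2: m₀ = 97,030 kg, m_f = 97,030 − 64,600 = 32,430 kg; Δv = 293×9.8×ln(2.992) = 2871.4×1.0959 ≈ 3147 m/s.
Stage 3: m₀ = 25,910 kg, m_f = 25,910 − 19,600 = 6,310 kg; Δv = 308×9.8×ln(4.106) = 3018.4×1.4125 ≈ 4263 m/s.
Total Δv = 4855 + 3147 + 4263 = 12265 m/s.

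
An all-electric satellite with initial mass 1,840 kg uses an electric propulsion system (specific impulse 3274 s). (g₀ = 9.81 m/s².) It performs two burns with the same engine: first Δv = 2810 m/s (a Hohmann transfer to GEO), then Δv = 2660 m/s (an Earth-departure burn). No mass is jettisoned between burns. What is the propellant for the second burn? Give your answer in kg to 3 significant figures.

propellant for the second burn ≈ 134 kg

v_e = Isp · g₀ = 3274 × 9.81 = 32117.9 m/s.
After the first burn: m = 1840 × exp(−2810/32117.9) = 1840 × 0.91623 = 1,685.86 kg.
After the second burn: m = 1,685.86 × exp(−2660/32117.9) = 1,685.86 × 0.92052 = 1,551.87 kg.
Second-burn propellant = 1,685.86 − 1,551.87 = 133.99 kg.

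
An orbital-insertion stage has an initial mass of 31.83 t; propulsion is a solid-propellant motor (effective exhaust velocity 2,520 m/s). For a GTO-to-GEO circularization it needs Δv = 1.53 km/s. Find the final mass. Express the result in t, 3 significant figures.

By the Tsiolkovsky rocket equation, m₀/m_f = exp(Δv / v_e) = exp(1530 / 2520.0) = exp(0.6071) = 1.8352.
m_f = m₀ / 1.8352 = 31.83 / 1.8352 = 17.3442 t.

final mass ≈ 17.3 t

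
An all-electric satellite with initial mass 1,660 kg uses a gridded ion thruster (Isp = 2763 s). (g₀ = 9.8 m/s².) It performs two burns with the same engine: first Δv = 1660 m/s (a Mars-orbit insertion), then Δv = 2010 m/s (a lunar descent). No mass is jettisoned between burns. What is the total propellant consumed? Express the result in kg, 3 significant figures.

v_e = Isp · g₀ = 2763 × 9.8 = 27077.4 m/s.
After the first burn: m = 1660 × exp(−1660/27077.4) = 1660 × 0.94054 = 1,561.3 kg.
After the second burn: m = 1,561.3 × exp(−2010/27077.4) = 1,561.3 × 0.92846 = 1,449.6 kg.
Total propellant = m₀ − m_final = 1660 − 1,449.6 = 210.4 kg.

total propellant consumed ≈ 210 kg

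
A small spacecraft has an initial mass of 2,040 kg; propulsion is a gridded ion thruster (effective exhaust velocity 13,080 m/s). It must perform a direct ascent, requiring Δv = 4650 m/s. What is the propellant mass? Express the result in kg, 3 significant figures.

From the ideal rocket equation, m₀/m_f = exp(Δv / v_e) = exp(4650 / 13080.0) = exp(0.3555) = 1.4269.
m_f = 2,040 / 1.4269 = 1,429.67 kg, so propellant = m₀ − m_f = 2,040 − 1,429.67 = 610.33 kg.

propellant mass ≈ 610 kg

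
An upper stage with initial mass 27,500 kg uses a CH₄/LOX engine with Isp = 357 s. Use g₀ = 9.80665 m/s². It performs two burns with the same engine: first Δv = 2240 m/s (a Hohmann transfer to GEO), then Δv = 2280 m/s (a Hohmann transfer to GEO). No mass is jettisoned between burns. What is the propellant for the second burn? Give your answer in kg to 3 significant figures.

propellant for the second burn ≈ 6940 kg

v_e = Isp · g₀ = 357 × 9.80665 = 3501.0 m/s.
After the first burn: m = 27500 × exp(−2240/3501.0) = 27500 × 0.52739 = 14,503.2 kg.
After the second burn: m = 14,503.2 × exp(−2280/3501.0) = 14,503.2 × 0.52140 = 7,561.97 kg.
Second-burn propellant = 14,503.2 − 7,561.97 = 6,941.23 kg.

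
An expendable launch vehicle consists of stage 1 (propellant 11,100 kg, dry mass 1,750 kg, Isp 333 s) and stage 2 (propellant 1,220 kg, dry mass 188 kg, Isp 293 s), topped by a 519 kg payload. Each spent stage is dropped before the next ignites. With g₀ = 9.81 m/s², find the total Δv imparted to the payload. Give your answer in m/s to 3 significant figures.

Δv ≈ 7430 m/s

Ignition mass of stage 1 = 11,100+1,750 + 1,220+188 + 519 = 14,777 kg.
Stage 1: m₀ = 14,777 kg, m_f = 14,777 − 11,100 = 3,677 kg; Δv = 333×9.81×ln(4.019) = 3266.7×1.3910 ≈ 4544 m/s.
Stage 2: m₀ = 1,927 kg, m_f = 1,927 − 1,220 = 707 kg; Δv = 293×9.81×ln(2.726) = 2874.3×1.0027 ≈ 2882 m/s.
Total Δv = 4544 + 2882 = 7426 m/s.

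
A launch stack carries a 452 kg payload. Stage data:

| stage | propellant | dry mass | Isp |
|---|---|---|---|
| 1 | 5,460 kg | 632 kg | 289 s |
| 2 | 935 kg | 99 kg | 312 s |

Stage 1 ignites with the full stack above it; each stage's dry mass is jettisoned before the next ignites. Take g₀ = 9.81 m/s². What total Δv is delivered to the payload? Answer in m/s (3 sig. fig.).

Ignition mass of stage 1 = 5,460+632 + 935+99 + 452 = 7,578 kg.
Stage 1: m₀ = 7,578 kg, m_f = 7,578 − 5,460 = 2,118 kg; Δv = 289×9.81×ln(3.578) = 2835.1×1.2748 ≈ 3614 m/s.
Stage 2: m₀ = 1,486 kg, m_f = 1,486 − 935 = 551 kg; Δv = 312×9.81×ln(2.697) = 3060.7×0.9921 ≈ 3037 m/s.
Total Δv = 3614 + 3037 = 6651 m/s.

Δv ≈ 6650 m/s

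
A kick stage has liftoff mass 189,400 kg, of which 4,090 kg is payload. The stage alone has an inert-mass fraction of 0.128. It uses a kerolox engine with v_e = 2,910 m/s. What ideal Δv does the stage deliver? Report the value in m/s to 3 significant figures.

Δv ≈ 5580 m/s

Stage wet mass = m₀ − payload = 189,400 − 4,090 = 185,310 kg.
Stage dry mass = ε × stage wet mass = 0.128 × 185,310 = 23,719.7 kg.
Burnout mass m_f = stage dry + payload = 23,719.7 + 4,090 = 27,809.7 kg.
By the Tsiolkovsky rocket equation, Δv = v_e · ln(189,400/27,809.7) = 2910.0 × ln(6.811) = 2910.0 × 1.9185 ≈ 5583 m/s.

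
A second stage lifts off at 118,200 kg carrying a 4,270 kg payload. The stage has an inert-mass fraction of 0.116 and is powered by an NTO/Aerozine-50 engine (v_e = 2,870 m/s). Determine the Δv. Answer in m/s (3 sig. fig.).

Δv ≈ 5480 m/s

Stage wet mass = m₀ − payload = 118,200 − 4,270 = 113,930 kg.
Stage dry mass = ε × stage wet mass = 0.116 × 113,930 = 13,215.9 kg.
Burnout mass m_f = stage dry + payload = 13,215.9 + 4,270 = 17,485.9 kg.
Δv = v_e · ln(118,200/17,485.9) = 2870.0 × ln(6.76) = 2870.0 × 1.9110 ≈ 5485 m/s.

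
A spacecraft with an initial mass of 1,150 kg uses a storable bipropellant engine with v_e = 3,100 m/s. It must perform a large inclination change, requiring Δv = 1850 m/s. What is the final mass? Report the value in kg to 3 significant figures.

m₀/m_f = exp(Δv / v_e) = exp(1850 / 3100.0) = exp(0.5968) = 1.8163.
m_f = m₀ / 1.8163 = 1,150 / 1.8163 = 633.155 kg.

final mass ≈ 633 kg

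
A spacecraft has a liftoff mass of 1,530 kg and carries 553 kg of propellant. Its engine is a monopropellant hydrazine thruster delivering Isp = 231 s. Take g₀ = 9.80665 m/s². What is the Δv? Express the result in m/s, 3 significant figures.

v_e = Isp · g₀ = 231 × 9.80665 = 2265.3 m/s.
m_f = m₀ − m_prop = 1,530 − 553 = 977 kg.
From the ideal rocket equation, Δv = v_e · ln(m₀/m_f) = 2265.3 × ln(1.566) = 2265.3 × 0.4485 ≈ 1016.1 m/s.

Δv ≈ 1020 m/s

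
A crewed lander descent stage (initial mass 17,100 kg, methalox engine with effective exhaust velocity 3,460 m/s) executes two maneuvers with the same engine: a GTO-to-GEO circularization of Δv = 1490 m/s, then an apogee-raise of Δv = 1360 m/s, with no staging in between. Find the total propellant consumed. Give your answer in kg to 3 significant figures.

After the first burn: m = 17100 × exp(−1490/3460.0) = 17100 × 0.65010 = 11,116.7 kg.
After the second burn: m = 11,116.7 × exp(−1360/3460.0) = 11,116.7 × 0.67499 = 7,503.66 kg.
Total propellant = m₀ − m_final = 17100 − 7,503.66 = 9,596.34 kg.

total propellant consumed ≈ 9600 kg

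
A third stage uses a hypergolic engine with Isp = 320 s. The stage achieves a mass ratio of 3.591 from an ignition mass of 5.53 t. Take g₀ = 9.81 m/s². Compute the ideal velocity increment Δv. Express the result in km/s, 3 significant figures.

Δv ≈ 4.01 km/s

v_e = Isp · g₀ = 320 × 9.81 = 3139.2 m/s.
Δv = v_e · ln(3.591) = 3139.2 × 1.2784 ≈ 4013.2 m/s.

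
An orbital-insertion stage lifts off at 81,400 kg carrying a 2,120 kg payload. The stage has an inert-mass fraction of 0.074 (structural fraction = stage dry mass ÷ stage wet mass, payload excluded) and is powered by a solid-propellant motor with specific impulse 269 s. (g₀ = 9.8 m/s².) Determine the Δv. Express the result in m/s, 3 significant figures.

Δv ≈ 6120 m/s

Stage wet mass = m₀ − payload = 81,400 − 2,120 = 79,280 kg.
Stage dry mass = ε × stage wet mass = 0.074 × 79,280 = 5,866.72 kg.
Burnout mass m_f = stage dry + payload = 5,866.72 + 2,120 = 7,986.72 kg.
v_e = Isp · g₀ = 269 × 9.8 = 2636.2 m/s.
By the Tsiolkovsky rocket equation, Δv = v_e · ln(81,400/7,986.72) = 2636.2 × ln(10.19) = 2636.2 × 2.3216 ≈ 6120 m/s.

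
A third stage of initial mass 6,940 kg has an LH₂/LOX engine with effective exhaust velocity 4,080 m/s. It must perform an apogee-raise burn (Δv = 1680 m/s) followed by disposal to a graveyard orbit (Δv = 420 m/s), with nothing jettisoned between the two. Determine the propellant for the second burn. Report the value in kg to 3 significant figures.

propellant for the second burn ≈ 450 kg

After the first burn: m = 6940 × exp(−1680/4080.0) = 6940 × 0.66248 = 4,597.61 kg.
After the second burn: m = 4,597.61 × exp(−420/4080.0) = 4,597.61 × 0.90218 = 4,147.87 kg.
Second-burn propellant = 4,597.61 − 4,147.87 = 449.74 kg.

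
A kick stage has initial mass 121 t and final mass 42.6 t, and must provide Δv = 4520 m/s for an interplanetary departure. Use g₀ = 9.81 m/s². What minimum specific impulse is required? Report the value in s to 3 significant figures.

ln(m₀/m_f) = ln(121000/42600) = ln(2.84) = 1.0439.
Using Δv = v_e ln(m₀/m_f): v_e = Δv / ln(m₀/m_f) = 4520 / 1.0439 = 4329.8 m/s.
Isp = v_e / g₀ = 4329.8 / 9.81 = 441.4 s.

Isp ≈ 441 s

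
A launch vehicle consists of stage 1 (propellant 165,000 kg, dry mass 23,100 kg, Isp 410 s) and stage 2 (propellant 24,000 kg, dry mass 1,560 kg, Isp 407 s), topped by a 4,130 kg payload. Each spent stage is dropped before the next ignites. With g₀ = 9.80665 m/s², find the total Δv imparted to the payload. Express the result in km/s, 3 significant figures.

Ignition mass of stage 1 = 165,000+23,100 + 24,000+1,560 + 4,130 = 217,790 kg.
Stage 1: m₀ = 217,790 kg, m_f = 217,790 − 165,000 = 52,790 kg; Δv = 410×9.80665×ln(4.126) = 4020.7×1.4172 ≈ 5698 m/s.
Stage 2: m₀ = 29,690 kg, m_f = 29,690 − 24,000 = 5,690 kg; Δv = 407×9.80665×ln(5.218) = 3991.3×1.6521 ≈ 6594 m/s.
Total Δv = 5698 + 6594 = 12292 m/s.

Δv ≈ 12.3 km/s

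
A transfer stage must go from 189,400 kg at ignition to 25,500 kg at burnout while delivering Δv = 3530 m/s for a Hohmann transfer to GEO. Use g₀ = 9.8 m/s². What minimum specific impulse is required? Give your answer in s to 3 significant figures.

ln(m₀/m_f) = ln(189400/25500) = ln(7.427) = 2.0052.
Using Δv = v_e ln(m₀/m_f): v_e = Δv / ln(m₀/m_f) = 3530 / 2.0052 = 1760.4 m/s.
Isp = v_e / g₀ = 1760.4 / 9.8 = 179.6 s.

Isp ≈ 180 s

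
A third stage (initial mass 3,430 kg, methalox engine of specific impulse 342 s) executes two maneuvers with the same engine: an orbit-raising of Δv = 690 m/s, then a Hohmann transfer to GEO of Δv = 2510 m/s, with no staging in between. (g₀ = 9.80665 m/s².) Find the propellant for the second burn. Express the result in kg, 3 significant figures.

propellant for the second burn ≈ 1470 kg

v_e = Isp · g₀ = 342 × 9.80665 = 3353.9 m/s.
After the first burn: m = 3430 × exp(−690/3353.9) = 3430 × 0.81405 = 2,792.19 kg.
After the second burn: m = 2,792.19 × exp(−2510/3353.9) = 2,792.19 × 0.47313 = 1,321.07 kg.
Second-burn propellant = 2,792.19 − 1,321.07 = 1,471.12 kg.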